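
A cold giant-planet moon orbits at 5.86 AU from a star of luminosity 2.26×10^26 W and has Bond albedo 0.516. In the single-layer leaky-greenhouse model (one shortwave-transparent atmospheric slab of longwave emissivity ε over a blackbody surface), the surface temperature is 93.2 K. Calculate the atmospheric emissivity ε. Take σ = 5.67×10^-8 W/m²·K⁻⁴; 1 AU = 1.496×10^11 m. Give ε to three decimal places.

0.676

d = 5.86 × 1.496×10^11 m = 8.767×10^11 m.
S = L/(4πd²) = 23.40 W/m².
First, T_e = [23.40·(1−0.516)/(4σ)]^(1/4) = 84.06 K.
T_s⁴ = T_e⁴·2/(2−ε) → ε = 2 − 2(T_e/T_s)⁴ = 2 − 2·(84.06/93.2)⁴ = 0.6762.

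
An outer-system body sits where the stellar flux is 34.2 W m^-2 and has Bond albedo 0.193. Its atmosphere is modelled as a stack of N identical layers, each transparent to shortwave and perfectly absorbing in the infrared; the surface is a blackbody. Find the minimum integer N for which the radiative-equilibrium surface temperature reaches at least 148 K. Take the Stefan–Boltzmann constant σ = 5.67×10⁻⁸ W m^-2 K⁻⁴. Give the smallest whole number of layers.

OLR = S(1−α)/4 = 6.900 W m^-2; the top layer radiates at T_e = 105.0 K.
Since T_s⁴ = (N+1)T_e⁴, we need N ≥ (T_s/T_e)⁴ − 1 = 2.943.
The minimum whole number is N = 3.

3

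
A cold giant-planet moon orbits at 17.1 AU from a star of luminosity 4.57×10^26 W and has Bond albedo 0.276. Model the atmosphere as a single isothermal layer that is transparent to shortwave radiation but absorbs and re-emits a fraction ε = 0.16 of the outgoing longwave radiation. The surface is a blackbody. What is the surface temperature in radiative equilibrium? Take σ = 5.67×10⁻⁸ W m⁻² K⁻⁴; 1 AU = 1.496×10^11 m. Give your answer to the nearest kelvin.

Orbital distance: d = 17.1 AU = 2.558×10^12 m.
S = L/(4πd²) = 5.557 W m⁻².
The planet radiates to space at T_e = [S(1−α)/(4σ)]^(1/4) = 64.90 K.
The surface balance (absorbed SW + ε·downward IR = σT_s⁴) with T_a⁴ = T_s⁴/2 reduces to T_s = T_e·[2/(2−ε)]^¼ = 66.27 K.

66 kelvin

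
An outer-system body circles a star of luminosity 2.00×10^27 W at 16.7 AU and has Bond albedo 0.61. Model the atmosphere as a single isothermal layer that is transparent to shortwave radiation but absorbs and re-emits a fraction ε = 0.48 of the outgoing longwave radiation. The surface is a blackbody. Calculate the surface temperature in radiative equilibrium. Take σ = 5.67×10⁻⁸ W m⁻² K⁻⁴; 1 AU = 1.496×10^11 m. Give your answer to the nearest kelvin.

d = 16.7 × 1.496×10^11 m = 2.498×10^12 m.
Flux at the orbit: S = L/(4πd²) = 2.00×10^27/(4π·(2.50×10^12)²) = 25.50 W m⁻².
At the top of the atmosphere, σT_e⁴ = S(1−α)/4 = 2.486 W m⁻², giving T_e = 81.37 K.
Surface balance with a leaky layer gives σT_s⁴ = σT_e⁴·2/(2−ε), so T_s = T_e·[2/(2−0.48)]^(1/4) = 87.15 K.

87 kelvin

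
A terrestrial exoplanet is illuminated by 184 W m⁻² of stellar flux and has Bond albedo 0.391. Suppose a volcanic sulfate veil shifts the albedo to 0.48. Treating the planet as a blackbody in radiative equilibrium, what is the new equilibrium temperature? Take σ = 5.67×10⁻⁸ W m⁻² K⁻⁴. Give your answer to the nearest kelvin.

143 K

New equilibrium: T₂ = [(1−0.48)·184.0/(4σ)]^(1/4) = 143.3 K.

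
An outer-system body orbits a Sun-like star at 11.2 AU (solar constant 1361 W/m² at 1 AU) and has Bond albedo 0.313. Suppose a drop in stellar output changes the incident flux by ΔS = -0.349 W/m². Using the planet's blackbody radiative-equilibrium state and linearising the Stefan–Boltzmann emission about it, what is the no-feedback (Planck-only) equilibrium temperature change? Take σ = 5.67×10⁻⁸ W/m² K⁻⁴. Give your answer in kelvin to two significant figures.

-0.61 kelvin

Irradiance scales as 1/d², so S = 1361 W/m² × (1/11.2)² = 10.85 W/m².
Reference equilibrium: T_e = [S(1−α)/(4σ)]^(1/4) = 75.72 K.
ΔF = Δ[S(1−α)]/4 = (1−0.313)·-0.349/4 = -0.05994 W/m².
The Planck feedback parameter is 4σT_e³ = 0.09845 W/m²/K.
Hence the no-feedback warming is ΔF/(4σT_e³) = -0.609 K.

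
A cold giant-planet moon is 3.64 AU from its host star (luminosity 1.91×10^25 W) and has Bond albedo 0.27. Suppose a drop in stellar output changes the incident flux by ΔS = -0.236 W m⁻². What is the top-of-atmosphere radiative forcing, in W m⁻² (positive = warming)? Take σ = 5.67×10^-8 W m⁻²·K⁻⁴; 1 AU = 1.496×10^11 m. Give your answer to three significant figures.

-0.0431 W m⁻²

Orbital distance: d = 3.64 AU = 5.445×10^11 m.
S = L/(4πd²) = 5.126 W m⁻².
Only a fraction (1−α) is absorbed and it's spread over 4πR², so ΔF = (1−α)ΔS/4 = -0.04307 W m⁻².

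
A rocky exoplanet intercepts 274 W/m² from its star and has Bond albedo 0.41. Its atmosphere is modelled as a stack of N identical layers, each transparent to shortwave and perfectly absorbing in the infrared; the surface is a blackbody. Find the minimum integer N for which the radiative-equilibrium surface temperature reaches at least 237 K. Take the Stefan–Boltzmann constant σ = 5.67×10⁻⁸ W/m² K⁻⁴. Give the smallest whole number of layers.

4

OLR = S(1−α)/4 = 40.42 W/m²; the top layer radiates at T_e = 163.4 K.
Since T_s⁴ = (N+1)T_e⁴, we need N ≥ (T_s/T_e)⁴ − 1 = 3.426.
The minimum whole number is N = 4.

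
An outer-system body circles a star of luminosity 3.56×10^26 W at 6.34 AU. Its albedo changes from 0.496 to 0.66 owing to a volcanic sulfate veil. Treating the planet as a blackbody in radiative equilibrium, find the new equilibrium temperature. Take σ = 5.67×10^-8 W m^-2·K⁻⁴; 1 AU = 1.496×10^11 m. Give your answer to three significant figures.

d = 6.34 × 1.496×10^11 m = 9.485×10^11 m.
Flux at the orbit: S = L/(4πd²) = 3.56×10^26/(4π·(9.48×10^11)²) = 31.49 W m^-2.
New equilibrium: T₂ = [(1−0.66)·31.49/(4σ)]^(1/4) = 82.89 K.

82.9 K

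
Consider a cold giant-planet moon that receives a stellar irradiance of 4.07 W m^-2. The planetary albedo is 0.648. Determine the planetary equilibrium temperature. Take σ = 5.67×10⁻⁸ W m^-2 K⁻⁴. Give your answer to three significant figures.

The planet absorbs (1−α)S over its disc πR² and re-emits over 4πR², so the mean absorbed flux is (1−0.648)·4.070/4 = 0.3582 W m^-2.
Set σT⁴ = 0.3582 → T = (0.3582/σ)^(1/4) = 50.13 K.

50.1 K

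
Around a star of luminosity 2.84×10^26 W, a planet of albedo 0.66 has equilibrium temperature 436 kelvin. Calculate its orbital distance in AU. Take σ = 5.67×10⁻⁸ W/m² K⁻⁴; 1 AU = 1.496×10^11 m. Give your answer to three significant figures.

0.205 AU

Required flux: S = 4σT⁴/(1−α) = 24110 W/m².
From L = 4πd²S, d = √(2.84×10^26/(4π·24110)) = 3.062×10^10 m = 0.2047 AU.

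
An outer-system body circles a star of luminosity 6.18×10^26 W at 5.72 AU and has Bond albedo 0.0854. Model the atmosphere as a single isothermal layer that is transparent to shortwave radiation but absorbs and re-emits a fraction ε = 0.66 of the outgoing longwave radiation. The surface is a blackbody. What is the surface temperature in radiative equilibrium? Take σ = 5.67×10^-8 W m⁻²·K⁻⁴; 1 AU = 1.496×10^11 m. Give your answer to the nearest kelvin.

d = 5.72 × 1.496×10^11 m = 8.557×10^11 m.
S = L/(4πd²) = 67.16 W m⁻².
Effective emission temperature (TOA balance): σT_e⁴ = S(1−α)/4 = 15.36 W m⁻² → T_e = 128.3 K.
For a single slab of emissivity ε, T_s⁴ = 2T_e⁴/(2−ε); thus T_s = 128.3·(1.493)^(1/4) = 141.8 K.

142 K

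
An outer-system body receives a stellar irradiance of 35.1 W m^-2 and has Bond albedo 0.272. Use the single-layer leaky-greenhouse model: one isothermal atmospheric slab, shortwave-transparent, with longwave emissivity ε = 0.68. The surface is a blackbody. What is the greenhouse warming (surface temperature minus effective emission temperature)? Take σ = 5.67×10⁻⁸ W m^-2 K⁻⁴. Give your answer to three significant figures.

At the top of the atmosphere, σT_e⁴ = S(1−α)/4 = 6.388 W m^-2, giving T_e = 103.0 K.
Surface balance with a leaky layer gives σT_s⁴ = σT_e⁴·2/(2−ε), so T_s = T_e·[2/(2−0.68)]^(1/4) = 114.3 K.
The atmosphere warms the surface by 11.28 K.

11.3 K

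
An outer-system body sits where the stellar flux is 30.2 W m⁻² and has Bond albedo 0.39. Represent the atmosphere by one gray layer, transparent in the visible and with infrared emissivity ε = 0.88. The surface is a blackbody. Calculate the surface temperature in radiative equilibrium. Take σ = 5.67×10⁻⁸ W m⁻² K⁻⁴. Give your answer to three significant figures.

110 K

At the top of the atmosphere, σT_e⁴ = S(1−α)/4 = 4.606 W m⁻², giving T_e = 94.93 K.
The surface balance (absorbed SW + ε·downward IR = σT_s⁴) with T_a⁴ = T_s⁴/2 reduces to T_s = T_e·[2/(2−ε)]^¼ = 109.7 K.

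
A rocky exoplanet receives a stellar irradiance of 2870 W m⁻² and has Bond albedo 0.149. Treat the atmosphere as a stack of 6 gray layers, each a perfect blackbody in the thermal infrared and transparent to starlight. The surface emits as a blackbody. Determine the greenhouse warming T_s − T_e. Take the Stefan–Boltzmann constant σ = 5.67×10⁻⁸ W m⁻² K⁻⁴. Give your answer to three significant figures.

The effective emission temperature is T_e = [S(1−α)/(4σ)]^¼ = 322.1 K.
T_s = (N+1)^(1/4)·T_e = 524.0 K.
Warming: T_s − T_e = 201.8 K.

202 K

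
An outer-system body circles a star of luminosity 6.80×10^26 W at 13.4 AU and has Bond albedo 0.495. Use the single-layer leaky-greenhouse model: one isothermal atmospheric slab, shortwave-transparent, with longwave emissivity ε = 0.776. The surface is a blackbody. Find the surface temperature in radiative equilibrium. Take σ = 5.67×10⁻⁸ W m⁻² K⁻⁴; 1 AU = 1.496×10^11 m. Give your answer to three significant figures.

83.7 K

d = 13.4 × 1.496×10^11 m = 2.005×10^12 m.
Flux at the orbit: S = L/(4πd²) = 6.80×10^26/(4π·(2.00×10^12)²) = 13.47 W m⁻².
The planet radiates to space at T_e = [S(1−α)/(4σ)]^(1/4) = 74.00 K.
For a single slab of emissivity ε, T_s⁴ = 2T_e⁴/(2−ε); thus T_s = 74.00·(1.634)^(1/4) = 83.66 K.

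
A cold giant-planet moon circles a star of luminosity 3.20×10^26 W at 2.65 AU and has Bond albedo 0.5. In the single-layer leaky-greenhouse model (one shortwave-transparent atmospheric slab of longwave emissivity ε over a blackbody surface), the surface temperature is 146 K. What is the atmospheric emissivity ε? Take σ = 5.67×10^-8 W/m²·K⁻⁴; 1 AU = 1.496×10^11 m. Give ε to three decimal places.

0.428

d = 2.65 × 1.496×10^11 m = 3.964×10^11 m.
Spreading L over a sphere of radius d: S = 3.20×10^26/(4π·3.96×10^11²) = 162.0 W/m².
TOA balance gives T_e = 137.5 K.
Since (2−ε)/2 = (T_e/T_s)⁴ = 0.7861, ε = 0.4277.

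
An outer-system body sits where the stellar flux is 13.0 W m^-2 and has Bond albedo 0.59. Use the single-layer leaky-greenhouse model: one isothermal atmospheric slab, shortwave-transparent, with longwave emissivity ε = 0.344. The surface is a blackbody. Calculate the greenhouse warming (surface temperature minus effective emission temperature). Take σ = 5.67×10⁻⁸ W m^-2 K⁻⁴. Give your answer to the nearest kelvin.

The planet radiates to space at T_e = [S(1−α)/(4σ)]^(1/4) = 69.63 K.
The surface balance (absorbed SW + ε·downward IR = σT_s⁴) with T_a⁴ = T_s⁴/2 reduces to T_s = T_e·[2/(2−ε)]^¼ = 72.99 K.
Greenhouse warming: T_s − T_e = 3.364 K.

3 K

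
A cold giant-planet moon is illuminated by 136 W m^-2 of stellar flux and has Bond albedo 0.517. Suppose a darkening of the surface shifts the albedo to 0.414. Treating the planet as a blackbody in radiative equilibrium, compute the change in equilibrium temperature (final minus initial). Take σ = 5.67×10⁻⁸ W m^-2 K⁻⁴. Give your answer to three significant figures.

6.46 K

Initial: T₁ = [S(1−0.517)/(4σ)]^(1/4) = 130.5 K.
Final:   T₂ = [S(1−0.414)/(4σ)]^(1/4) = 136.9 K.
Change: 136.9 − 130.5 = 6.459 K.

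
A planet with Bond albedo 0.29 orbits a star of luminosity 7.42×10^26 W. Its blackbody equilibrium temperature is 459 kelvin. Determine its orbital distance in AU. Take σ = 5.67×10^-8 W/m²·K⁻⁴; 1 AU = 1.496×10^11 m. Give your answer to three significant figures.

0.431 AU

Energy balance gives S = 4σT⁴/(1−α) = 14180 W/m².
Then d = [L/(4πS)]^(1/2) = 6.453×10^10 m, i.e. 0.4314 AU.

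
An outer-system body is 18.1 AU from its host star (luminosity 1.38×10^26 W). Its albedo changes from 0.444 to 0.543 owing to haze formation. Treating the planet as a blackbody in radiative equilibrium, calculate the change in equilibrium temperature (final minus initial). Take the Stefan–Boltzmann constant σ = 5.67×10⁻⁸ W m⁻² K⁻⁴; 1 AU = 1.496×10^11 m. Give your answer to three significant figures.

d = 18.1 × 1.496×10^11 m = 2.708×10^12 m.
Spreading L over a sphere of radius d: S = 1.38×10^26/(4π·2.71×10^12²) = 1.498 W m⁻².
Initial: T₁ = [S(1−0.444)/(4σ)]^(1/4) = 43.77 K.
After:  T₂ = [1.498·0.457/(4σ)]^(1/4) = 41.68 K.
ΔT = T₂ − T₁ = -2.094 K.

-2.09 kelvin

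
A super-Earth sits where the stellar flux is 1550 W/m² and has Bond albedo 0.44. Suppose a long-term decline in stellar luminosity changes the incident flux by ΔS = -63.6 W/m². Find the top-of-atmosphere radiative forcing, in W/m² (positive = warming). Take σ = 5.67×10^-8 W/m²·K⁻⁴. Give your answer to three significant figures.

ΔF = Δ[S(1−α)]/4 = (1−0.44)·-63.6/4 = -8.904 W/m².

-8.90 W/m²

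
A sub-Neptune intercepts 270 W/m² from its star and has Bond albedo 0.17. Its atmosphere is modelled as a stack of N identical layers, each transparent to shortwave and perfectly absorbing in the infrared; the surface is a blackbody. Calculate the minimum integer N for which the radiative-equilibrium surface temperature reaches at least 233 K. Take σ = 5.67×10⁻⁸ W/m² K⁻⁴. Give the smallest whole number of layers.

Top-of-atmosphere balance: σT_e⁴ = S(1−α)/4 = 56.02 W/m² → T_e = 177.3 K.
Need (N+1)T_e⁴ ≥ T_s⁴, i.e. N+1 ≥ (233/177.3)⁴ = 2.983.
Rounding up, N = 2.

2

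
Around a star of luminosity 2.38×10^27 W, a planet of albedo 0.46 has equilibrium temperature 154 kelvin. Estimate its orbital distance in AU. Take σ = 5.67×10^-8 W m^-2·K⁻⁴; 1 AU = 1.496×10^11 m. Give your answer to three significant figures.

Energy balance gives S = 4σT⁴/(1−α) = 236.2 W m^-2.
From L = 4πd²S, d = √(2.38×10^27/(4π·236.2)) = 8.954×10^11 m = 5.985 AU.

5.99 AU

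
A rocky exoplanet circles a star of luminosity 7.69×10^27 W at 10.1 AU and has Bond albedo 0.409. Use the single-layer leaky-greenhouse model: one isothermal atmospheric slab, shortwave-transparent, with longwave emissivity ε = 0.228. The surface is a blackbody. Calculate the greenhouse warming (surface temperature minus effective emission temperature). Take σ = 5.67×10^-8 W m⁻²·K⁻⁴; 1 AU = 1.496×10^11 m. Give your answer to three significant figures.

Orbital distance: d = 10.1 AU = 1.511×10^12 m.
Spreading L over a sphere of radius d: S = 7.69×10^27/(4π·1.51×10^12²) = 268.0 W m⁻².
Effective emission temperature (TOA balance): σT_e⁴ = S(1−α)/4 = 39.60 W m⁻² → T_e = 162.6 K.
Surface balance with a leaky layer gives σT_s⁴ = σT_e⁴·2/(2−ε), so T_s = T_e·[2/(2−0.228)]^(1/4) = 167.6 K.
T_s − T_e = 167.6 − 162.6 = 4.994 K.

4.99 K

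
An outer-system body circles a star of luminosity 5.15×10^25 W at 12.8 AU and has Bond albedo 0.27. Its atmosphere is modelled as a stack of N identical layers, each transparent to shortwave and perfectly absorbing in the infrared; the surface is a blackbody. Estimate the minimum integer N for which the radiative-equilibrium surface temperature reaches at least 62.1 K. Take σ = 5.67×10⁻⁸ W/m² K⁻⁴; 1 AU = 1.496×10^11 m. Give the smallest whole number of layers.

4

d = 12.8 × 1.496×10^11 m = 1.915×10^12 m.
Flux at the orbit: S = L/(4πd²) = 5.15×10^25/(4π·(1.91×10^12)²) = 1.118 W/m².
Top-of-atmosphere balance: σT_e⁴ = S(1−α)/4 = 0.2040 W/m² → T_e = 43.55 K.
Need (N+1)T_e⁴ ≥ T_s⁴, i.e. N+1 ≥ (62.1/43.55)⁴ = 4.134.
The minimum whole number is N = 4.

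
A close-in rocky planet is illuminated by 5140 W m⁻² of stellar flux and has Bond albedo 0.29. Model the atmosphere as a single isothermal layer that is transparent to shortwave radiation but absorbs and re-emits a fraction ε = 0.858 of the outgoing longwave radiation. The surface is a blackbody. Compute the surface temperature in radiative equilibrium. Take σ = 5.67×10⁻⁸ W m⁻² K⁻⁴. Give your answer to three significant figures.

The planet radiates to space at T_e = [S(1−α)/(4σ)]^(1/4) = 356.2 K.
For a single slab of emissivity ε, T_s⁴ = 2T_e⁴/(2−ε); thus T_s = 356.2·(1.751)^(1/4) = 409.7 K.

410 K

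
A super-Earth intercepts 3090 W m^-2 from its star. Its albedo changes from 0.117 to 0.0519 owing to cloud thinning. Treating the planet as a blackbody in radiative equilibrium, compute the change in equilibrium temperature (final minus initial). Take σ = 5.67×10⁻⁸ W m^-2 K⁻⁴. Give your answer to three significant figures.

Before: T₁ = [3090·0.883/(4σ)]^(1/4) = 331.2 K.
With α = 0.0519, T₂ = 337.1 K.
ΔT = T₂ − T₁ = 5.942 K.

5.94 K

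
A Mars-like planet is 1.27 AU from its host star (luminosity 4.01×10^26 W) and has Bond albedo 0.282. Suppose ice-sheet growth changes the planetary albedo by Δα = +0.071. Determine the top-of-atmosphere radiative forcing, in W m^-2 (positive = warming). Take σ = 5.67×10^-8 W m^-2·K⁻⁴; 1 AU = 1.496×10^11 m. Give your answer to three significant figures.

d = 1.27 × 1.496×10^11 m = 1.900×10^11 m.
Flux at the orbit: S = L/(4πd²) = 4.01×10^26/(4π·(1.90×10^11)²) = 884.0 W m^-2.
TOA radiative forcing: ΔF = −S·Δα/4 = −884.0·(+0.071)/4 = -15.69 W m^-2.

-15.7 W m^-2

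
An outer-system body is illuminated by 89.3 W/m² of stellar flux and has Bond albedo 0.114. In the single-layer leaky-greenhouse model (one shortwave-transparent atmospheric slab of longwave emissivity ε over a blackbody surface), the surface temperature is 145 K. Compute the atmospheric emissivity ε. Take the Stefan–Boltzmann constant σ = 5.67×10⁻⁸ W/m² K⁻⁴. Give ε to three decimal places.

0.422

Effective temperature: T_e = [S(1−α)/(4σ)]^(1/4) = 136.7 K.
Inverting T_s⁴ = 2T_e⁴/(2−ε): (T_e/T_s)⁴ = 0.7892, so ε = 2(1 − 0.7892) = 0.4217.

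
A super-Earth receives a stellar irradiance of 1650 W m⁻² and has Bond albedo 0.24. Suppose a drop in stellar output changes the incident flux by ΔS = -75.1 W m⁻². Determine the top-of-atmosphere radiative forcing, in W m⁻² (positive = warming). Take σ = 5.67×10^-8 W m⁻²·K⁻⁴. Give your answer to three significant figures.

ΔF = Δ[S(1−α)]/4 = (1−0.24)·-75.1/4 = -14.27 W m⁻².

-14.3 W m⁻²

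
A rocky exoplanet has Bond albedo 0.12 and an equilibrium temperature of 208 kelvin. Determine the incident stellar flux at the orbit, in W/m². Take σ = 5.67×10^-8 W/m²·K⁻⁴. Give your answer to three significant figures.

From S(1−α)/4 = σT⁴: S = 4σT⁴/(1−α).
σT⁴ = 5.67×10⁻⁸·(208)⁴ = 106.1 W/m².
S = 4·106.1/0.88 = 482.4 W/m².

482 W/m²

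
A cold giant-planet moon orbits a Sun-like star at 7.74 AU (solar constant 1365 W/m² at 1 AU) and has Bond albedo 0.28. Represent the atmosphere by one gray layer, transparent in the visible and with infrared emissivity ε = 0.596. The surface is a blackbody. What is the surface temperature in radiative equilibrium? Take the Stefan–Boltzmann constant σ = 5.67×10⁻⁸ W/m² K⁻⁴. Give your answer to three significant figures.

101 kelvin

By the inverse-square law, S = 1365/7.74² = 22.79 W/m².
The planet radiates to space at T_e = [S(1−α)/(4σ)]^(1/4) = 92.22 K.
For a single slab of emissivity ε, T_s⁴ = 2T_e⁴/(2−ε); thus T_s = 92.22·(1.425)^(1/4) = 100.8 K.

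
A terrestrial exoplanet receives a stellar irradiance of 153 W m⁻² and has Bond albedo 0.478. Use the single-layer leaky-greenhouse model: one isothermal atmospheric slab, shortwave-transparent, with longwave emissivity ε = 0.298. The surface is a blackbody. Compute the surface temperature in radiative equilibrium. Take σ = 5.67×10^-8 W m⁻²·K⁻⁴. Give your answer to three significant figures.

143 K

At the top of the atmosphere, σT_e⁴ = S(1−α)/4 = 19.97 W m⁻², giving T_e = 137.0 K.
Surface balance with a leaky layer gives σT_s⁴ = σT_e⁴·2/(2−ε), so T_s = T_e·[2/(2−0.298)]^(1/4) = 142.6 K.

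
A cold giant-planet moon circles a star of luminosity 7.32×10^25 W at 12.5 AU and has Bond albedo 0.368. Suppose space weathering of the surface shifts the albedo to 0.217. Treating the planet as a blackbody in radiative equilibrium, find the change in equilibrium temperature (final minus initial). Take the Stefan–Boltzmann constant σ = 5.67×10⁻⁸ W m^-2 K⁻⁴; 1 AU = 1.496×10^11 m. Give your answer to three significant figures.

Orbital distance: d = 12.5 AU = 1.870×10^12 m.
Spreading L over a sphere of radius d: S = 7.32×10^25/(4π·1.87×10^12²) = 1.666 W m^-2.
Before: T₁ = [1.666·0.632/(4σ)]^(1/4) = 46.42 K.
Final:   T₂ = [S(1−0.217)/(4σ)]^(1/4) = 48.97 K.
ΔT = T₂ − T₁ = 2.554 K.

2.55 kelvin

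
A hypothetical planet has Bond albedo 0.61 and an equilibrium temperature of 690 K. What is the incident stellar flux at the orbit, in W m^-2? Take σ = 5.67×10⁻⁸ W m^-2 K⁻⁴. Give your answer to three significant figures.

1.32×10^5 W m^-2

From S(1−α)/4 = σT⁴: S = 4σT⁴/(1−α).
σT⁴ = 5.67×10⁻⁸·(690)⁴ = 12850 W m^-2.
S = 4·12850/0.39 = 1.318×10^5 W m^-2.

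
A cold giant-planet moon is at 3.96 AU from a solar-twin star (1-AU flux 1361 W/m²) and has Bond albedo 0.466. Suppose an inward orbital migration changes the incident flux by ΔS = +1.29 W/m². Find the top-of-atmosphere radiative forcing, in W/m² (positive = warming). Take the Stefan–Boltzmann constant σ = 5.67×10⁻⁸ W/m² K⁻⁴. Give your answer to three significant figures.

0.172 W/m²

By the inverse-square law, S = 1361/3.96² = 86.79 W/m².
TOA radiative forcing: ΔF = (1−α)ΔS/4 = 0.534·(+1.29)/4 = 0.1722 W/m².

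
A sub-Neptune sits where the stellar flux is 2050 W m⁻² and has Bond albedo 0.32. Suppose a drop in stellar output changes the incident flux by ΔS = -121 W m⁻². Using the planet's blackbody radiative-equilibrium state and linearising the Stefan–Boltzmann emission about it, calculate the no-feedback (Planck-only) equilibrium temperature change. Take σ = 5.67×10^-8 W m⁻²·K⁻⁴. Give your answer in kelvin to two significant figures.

-4.1 K

Reference equilibrium: T_e = [S(1−α)/(4σ)]^(1/4) = 280.0 K.
ΔF = Δ[S(1−α)]/4 = (1−0.32)·-121/4 = -20.57 W m⁻².
Planck response: λ_P = 4σT_e³ = 4·5.67×10⁻⁸·(280.0)³ = 4.979 W m⁻²/K.
Hence the no-feedback warming is ΔF/(4σT_e³) = -4.13 K.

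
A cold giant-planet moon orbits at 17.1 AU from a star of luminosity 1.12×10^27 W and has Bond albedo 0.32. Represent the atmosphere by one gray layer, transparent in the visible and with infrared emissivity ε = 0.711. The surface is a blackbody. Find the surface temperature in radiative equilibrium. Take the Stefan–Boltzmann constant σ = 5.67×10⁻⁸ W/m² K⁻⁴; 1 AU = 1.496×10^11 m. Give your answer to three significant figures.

89.2 K

d = 17.1 × 1.496×10^11 m = 2.558×10^12 m.
S = L/(4πd²) = 13.62 W/m².
At the top of the atmosphere, σT_e⁴ = S(1−α)/4 = 2.315 W/m², giving T_e = 79.94 K.
The surface balance (absorbed SW + ε·downward IR = σT_s⁴) with T_a⁴ = T_s⁴/2 reduces to T_s = T_e·[2/(2−ε)]^¼ = 89.22 K.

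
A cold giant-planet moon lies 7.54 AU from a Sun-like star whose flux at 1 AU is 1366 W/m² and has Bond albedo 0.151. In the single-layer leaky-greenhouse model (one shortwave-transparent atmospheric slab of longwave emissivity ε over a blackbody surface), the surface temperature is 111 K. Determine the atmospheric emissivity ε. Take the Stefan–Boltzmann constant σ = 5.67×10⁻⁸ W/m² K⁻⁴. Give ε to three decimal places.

0.815

By the inverse-square law, S = 1366/7.54² = 24.03 W/m².
TOA balance gives T_e = 97.39 K.
T_s⁴ = T_e⁴·2/(2−ε) → ε = 2 − 2(T_e/T_s)⁴ = 2 − 2·(97.39/111)⁴ = 0.8150.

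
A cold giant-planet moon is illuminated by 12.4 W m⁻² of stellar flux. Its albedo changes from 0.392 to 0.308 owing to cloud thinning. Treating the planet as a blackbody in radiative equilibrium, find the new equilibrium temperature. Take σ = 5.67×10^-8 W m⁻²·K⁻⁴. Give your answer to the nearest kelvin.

78 K

With the new albedo, S(1−α₂)/4 = 2.145 W m⁻², so T₂ = 78.43 K.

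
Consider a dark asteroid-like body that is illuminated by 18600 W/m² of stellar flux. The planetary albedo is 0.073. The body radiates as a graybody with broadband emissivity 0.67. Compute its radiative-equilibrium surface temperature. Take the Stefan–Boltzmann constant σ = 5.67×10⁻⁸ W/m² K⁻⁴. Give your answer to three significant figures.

580 kelvin

Absorbed flux (global mean): S(1−α)/4 = 18600·0.927/4 = 4311 W/m².
Equating to εσT⁴ with ε = 0.67: T = (4311/0.67σ)^(1/4) = 580.4 K.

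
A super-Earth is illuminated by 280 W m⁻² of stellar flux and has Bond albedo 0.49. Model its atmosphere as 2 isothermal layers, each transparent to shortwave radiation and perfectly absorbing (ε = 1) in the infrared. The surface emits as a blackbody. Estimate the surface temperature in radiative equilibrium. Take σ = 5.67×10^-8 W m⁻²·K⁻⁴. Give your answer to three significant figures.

Top-of-atmosphere balance: σT_e⁴ = S(1−α)/4 = 35.70 W m⁻² → T_e = 158.4 K.
With N = 2 opaque layers, T_s = (N+1)^(1/4)·T_e = 3^(1/4)·158.4 = 208.5 K.

208 K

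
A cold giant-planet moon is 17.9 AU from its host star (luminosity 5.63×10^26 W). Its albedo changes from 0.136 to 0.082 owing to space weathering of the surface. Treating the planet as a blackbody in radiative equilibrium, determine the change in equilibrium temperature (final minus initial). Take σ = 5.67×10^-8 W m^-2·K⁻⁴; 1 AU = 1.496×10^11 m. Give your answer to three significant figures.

Orbital distance: d = 17.9 AU = 2.678×10^12 m.
Spreading L over a sphere of radius d: S = 5.63×10^26/(4π·2.68×10^12²) = 6.248 W m^-2.
With α = 0.136, T₁ = 69.85 K.
After:  T₂ = [6.248·0.918/(4σ)]^(1/4) = 70.91 K.
ΔT = T₂ − T₁ = 1.067 K.

1.07 K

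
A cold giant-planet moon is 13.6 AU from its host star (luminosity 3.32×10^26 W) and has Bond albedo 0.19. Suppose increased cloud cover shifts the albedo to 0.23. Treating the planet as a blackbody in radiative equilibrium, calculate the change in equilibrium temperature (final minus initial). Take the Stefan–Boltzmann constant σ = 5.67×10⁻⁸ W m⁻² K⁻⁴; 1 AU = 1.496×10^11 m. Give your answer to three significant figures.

d = 13.6 × 1.496×10^11 m = 2.035×10^12 m.
Spreading L over a sphere of radius d: S = 3.32×10^26/(4π·2.03×10^12²) = 6.382 W m⁻².
With α = 0.19, T₁ = 69.10 K.
After:  T₂ = [6.382·0.77/(4σ)]^(1/4) = 68.23 K.
Change: 68.23 − 69.10 = -0.8693 K.

-0.869 K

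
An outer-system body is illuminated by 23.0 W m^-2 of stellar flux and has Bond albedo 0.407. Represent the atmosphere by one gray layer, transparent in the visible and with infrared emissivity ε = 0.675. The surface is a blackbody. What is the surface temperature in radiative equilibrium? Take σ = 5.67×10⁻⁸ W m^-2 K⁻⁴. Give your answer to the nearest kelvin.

98 K

The planet radiates to space at T_e = [S(1−α)/(4σ)]^(1/4) = 88.06 K.
The surface balance (absorbed SW + ε·downward IR = σT_s⁴) with T_a⁴ = T_s⁴/2 reduces to T_s = T_e·[2/(2−ε)]^¼ = 97.61 K.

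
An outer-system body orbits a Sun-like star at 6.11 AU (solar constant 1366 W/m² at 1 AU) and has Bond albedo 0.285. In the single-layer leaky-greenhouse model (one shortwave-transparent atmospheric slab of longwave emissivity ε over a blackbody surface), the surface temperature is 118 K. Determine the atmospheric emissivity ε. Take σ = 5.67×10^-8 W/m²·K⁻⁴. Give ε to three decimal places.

0.810

Irradiance scales as 1/d², so S = 1366 W/m² × (1/6.11)² = 36.59 W/m².
Effective temperature: T_e = [S(1−α)/(4σ)]^(1/4) = 103.6 K.
Since (2−ε)/2 = (T_e/T_s)⁴ = 0.5950, ε = 0.8100.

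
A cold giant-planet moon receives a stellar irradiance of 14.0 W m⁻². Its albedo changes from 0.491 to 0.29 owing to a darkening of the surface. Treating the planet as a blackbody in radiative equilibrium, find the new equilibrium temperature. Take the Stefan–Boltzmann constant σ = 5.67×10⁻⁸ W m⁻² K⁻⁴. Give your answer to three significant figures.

81.4 K

T₂ = [S(1−α₂)/(4σ)]^(1/4) = [14.00·0.71/(4σ)]^(1/4) = 81.36 K.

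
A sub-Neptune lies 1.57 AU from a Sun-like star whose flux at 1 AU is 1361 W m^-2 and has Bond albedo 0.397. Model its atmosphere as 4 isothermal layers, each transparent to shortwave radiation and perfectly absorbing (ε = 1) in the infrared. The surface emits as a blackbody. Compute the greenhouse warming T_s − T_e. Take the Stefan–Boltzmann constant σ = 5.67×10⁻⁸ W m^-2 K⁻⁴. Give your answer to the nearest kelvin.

97 K

By the inverse-square law, S = 1361/1.57² = 552.2 W m^-2.
Top-of-atmosphere balance: σT_e⁴ = S(1−α)/4 = 83.24 W m^-2 → T_e = 195.7 K.
T_s = (N+1)^(1/4)·T_e = 292.7 K.
Warming: T_s − T_e = 96.96 K.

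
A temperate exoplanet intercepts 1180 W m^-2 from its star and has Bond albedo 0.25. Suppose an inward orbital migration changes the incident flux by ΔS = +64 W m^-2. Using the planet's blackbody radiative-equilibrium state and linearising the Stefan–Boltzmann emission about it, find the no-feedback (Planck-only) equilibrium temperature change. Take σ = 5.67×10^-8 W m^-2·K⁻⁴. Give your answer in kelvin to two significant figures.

The baseline emission temperature is T_e = 249.9 K.
Only a fraction (1−α) is absorbed and it's spread over 4πR², so ΔF = (1−α)ΔS/4 = 12.00 W m^-2.
The Planck feedback parameter is 4σT_e³ = 3.541 W m^-2/K.
ΔT₀ = ΔF/λ_P = 12.00/3.541 = 3.39 K.

3.4 K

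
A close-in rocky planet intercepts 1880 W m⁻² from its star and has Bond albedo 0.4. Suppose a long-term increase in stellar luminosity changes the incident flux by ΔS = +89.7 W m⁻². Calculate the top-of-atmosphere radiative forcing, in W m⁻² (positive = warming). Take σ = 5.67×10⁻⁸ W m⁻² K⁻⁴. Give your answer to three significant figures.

Only a fraction (1−α) is absorbed and it's spread over 4πR², so ΔF = (1−α)ΔS/4 = 13.46 W m⁻².

13.5 W m⁻²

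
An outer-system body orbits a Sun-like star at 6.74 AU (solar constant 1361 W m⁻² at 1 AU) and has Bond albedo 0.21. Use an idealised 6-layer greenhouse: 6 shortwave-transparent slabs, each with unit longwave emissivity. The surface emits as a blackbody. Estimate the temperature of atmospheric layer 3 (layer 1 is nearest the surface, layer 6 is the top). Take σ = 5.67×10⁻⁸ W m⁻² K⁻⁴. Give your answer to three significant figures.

143 kelvin

Flux at the orbit: S = 1361/(6.74)² = 29.96 W m⁻².
Top-of-atmosphere balance: σT_e⁴ = S(1−α)/4 = 5.917 W m⁻² → T_e = 101.1 K.
Each opaque layer satisfies 2T_j⁴ = T_{j−1}⁴ + T_{j+1}⁴, giving T_k⁴ = (N+1−k)T_e⁴.
T_3 = (4)^(1/4)·101.1 = 142.9 K.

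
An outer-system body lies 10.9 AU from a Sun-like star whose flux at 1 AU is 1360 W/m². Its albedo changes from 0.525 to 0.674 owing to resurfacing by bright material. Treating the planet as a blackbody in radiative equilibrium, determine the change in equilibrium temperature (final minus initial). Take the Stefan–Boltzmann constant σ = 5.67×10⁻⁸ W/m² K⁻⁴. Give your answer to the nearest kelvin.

By the inverse-square law, S = 1360/10.9² = 11.45 W/m².
With α = 0.525, T₁ = 69.97 K.
After:  T₂ = [11.45·0.326/(4σ)]^(1/4) = 63.69 K.
Change: 63.69 − 69.97 = -6.284 K.

-6 kelvin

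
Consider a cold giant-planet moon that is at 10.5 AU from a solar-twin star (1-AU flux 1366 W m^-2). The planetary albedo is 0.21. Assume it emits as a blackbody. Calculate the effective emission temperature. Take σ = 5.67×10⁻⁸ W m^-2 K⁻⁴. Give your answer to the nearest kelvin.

Flux at the orbit: S = 1366/(10.5)² = 12.39 W m^-2.
The planet absorbs (1−α)S over its disc πR² and re-emits over 4πR², so the mean absorbed flux is (1−0.21)·12.39/4 = 2.447 W m^-2.
Balancing against σT⁴: T = (2.447/5.67×10⁻⁸)^(1/4) = 81.05 K.

81 kelvin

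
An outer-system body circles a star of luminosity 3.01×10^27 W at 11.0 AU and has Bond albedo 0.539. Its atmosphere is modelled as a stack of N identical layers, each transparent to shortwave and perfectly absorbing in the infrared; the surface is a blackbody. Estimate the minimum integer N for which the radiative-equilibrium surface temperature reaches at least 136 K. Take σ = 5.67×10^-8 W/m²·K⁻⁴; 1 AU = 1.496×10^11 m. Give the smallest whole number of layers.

d = 11.0 × 1.496×10^11 m = 1.646×10^12 m.
Spreading L over a sphere of radius d: S = 3.01×10^27/(4π·1.65×10^12²) = 88.45 W/m².
Top-of-atmosphere balance: σT_e⁴ = S(1−α)/4 = 10.19 W/m² → T_e = 115.8 K.
T_s = (N+1)^(1/4)·T_e ≥ 136 K requires N+1 ≥ (T_s/T_e)⁴ = (136/115.8)⁴ = 1.903.
So N ≥ 0.903; the smallest integer is N = 1.

1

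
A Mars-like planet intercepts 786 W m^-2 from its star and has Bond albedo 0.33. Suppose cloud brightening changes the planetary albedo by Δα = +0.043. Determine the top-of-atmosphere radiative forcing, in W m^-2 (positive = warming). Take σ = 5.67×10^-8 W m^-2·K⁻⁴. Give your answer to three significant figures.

ΔF = −(S/4)Δα = −(786.0/4)×(+0.043) = -8.449 W m^-2.

-8.45 W m^-2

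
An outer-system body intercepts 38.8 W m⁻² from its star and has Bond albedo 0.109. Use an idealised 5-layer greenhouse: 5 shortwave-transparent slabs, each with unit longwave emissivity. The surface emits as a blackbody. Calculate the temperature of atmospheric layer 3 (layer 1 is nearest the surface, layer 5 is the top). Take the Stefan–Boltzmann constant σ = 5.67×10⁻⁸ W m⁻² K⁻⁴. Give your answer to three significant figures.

146 kelvin

The effective emission temperature is T_e = [S(1−α)/(4σ)]^¼ = 111.1 K.
Each opaque layer satisfies 2T_j⁴ = T_{j−1}⁴ + T_{j+1}⁴, giving T_k⁴ = (N+1−k)T_e⁴.
With k = 3: T_3 = (5+1−3)^¼·111.1 K = 146.2 K.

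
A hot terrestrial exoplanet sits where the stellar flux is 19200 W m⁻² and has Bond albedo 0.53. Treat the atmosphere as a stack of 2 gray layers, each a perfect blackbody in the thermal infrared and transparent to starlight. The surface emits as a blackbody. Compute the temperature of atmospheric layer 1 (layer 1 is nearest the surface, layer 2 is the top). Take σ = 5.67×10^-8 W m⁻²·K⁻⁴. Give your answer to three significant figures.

OLR = S(1−α)/4 = 2256 W m⁻²; the top layer radiates at T_e = 446.6 K.
In the N-layer model, layer k (counted from the surface) has T_k = (N+1−k)^(1/4)·T_e.
T_1 = (2)^(1/4)·446.6 = 531.1 K.

531 kelvin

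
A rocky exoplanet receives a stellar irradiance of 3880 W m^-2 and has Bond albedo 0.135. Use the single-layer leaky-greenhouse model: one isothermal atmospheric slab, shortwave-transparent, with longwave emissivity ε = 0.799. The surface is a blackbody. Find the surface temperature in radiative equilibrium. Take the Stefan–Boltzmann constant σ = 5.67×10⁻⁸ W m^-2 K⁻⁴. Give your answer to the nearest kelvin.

396 K

At the top of the atmosphere, σT_e⁴ = S(1−α)/4 = 839.0 W m^-2, giving T_e = 348.8 K.
The surface balance (absorbed SW + ε·downward IR = σT_s⁴) with T_a⁴ = T_s⁴/2 reduces to T_s = T_e·[2/(2−ε)]^¼ = 396.2 K.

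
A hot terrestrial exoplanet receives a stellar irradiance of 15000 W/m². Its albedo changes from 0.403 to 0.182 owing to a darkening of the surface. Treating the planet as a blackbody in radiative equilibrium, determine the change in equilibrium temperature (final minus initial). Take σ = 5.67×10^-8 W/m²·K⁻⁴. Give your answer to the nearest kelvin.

Initial: T₁ = [S(1−0.403)/(4σ)]^(1/4) = 445.8 K.
With α = 0.182, T₂ = 482.3 K.
Change: 482.3 − 445.8 = 36.52 K.

37 K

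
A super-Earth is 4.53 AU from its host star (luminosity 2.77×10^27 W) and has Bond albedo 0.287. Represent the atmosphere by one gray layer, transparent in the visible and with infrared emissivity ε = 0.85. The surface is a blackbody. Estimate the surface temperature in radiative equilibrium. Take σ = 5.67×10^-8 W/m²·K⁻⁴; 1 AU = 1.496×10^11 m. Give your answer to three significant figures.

d = 4.53 × 1.496×10^11 m = 6.777×10^11 m.
Spreading L over a sphere of radius d: S = 2.77×10^27/(4π·6.78×10^11²) = 480.0 W/m².
At the top of the atmosphere, σT_e⁴ = S(1−α)/4 = 85.55 W/m², giving T_e = 197.1 K.
Surface balance with a leaky layer gives σT_s⁴ = σT_e⁴·2/(2−ε), so T_s = T_e·[2/(2−0.85)]^(1/4) = 226.3 K.

226 kelvin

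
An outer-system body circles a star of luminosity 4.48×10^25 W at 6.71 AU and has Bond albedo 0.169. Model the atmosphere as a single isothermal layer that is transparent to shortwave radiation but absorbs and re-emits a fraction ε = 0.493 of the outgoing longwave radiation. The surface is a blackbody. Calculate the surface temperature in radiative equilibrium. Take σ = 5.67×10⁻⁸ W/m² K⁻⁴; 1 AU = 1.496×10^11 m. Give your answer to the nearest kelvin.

d = 6.71 × 1.496×10^11 m = 1.004×10^12 m.
S = L/(4πd²) = 3.538 W/m².
The planet radiates to space at T_e = [S(1−α)/(4σ)]^(1/4) = 60.00 K.
Surface balance with a leaky layer gives σT_s⁴ = σT_e⁴·2/(2−ε), so T_s = T_e·[2/(2−0.493)]^(1/4) = 64.40 K.

64 kelvin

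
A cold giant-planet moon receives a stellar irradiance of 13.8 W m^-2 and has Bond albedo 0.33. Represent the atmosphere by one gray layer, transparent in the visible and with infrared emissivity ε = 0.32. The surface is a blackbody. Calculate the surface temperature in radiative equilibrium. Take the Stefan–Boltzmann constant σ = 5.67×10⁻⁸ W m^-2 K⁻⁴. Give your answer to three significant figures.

83.5 kelvin

The planet radiates to space at T_e = [S(1−α)/(4σ)]^(1/4) = 79.91 K.
The surface balance (absorbed SW + ε·downward IR = σT_s⁴) with T_a⁴ = T_s⁴/2 reduces to T_s = T_e·[2/(2−ε)]^¼ = 83.47 K.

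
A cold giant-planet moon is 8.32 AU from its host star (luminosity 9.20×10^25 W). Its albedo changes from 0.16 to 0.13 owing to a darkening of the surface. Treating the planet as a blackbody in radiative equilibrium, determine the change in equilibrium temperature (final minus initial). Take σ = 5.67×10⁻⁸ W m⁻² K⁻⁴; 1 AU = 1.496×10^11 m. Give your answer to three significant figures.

Orbital distance: d = 8.32 AU = 1.245×10^12 m.
S = L/(4πd²) = 4.726 W m⁻².
Before: T₁ = [4.726·0.84/(4σ)]^(1/4) = 64.68 K.
After:  T₂ = [4.726·0.87/(4σ)]^(1/4) = 65.25 K.
Change: 65.25 − 64.68 = 0.5699 K.

0.570 K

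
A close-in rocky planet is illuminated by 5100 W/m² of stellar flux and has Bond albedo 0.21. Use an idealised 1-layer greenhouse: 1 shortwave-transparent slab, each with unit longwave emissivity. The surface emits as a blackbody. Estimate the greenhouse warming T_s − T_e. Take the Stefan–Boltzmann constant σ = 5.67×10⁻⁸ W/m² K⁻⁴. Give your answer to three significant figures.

69.1 kelvin

OLR = S(1−α)/4 = 1007 W/m²; the top layer radiates at T_e = 365.1 K.
Surface: T_s = (2)^¼·T_e = 434.2 K.
Warming: T_s − T_e = 69.08 K.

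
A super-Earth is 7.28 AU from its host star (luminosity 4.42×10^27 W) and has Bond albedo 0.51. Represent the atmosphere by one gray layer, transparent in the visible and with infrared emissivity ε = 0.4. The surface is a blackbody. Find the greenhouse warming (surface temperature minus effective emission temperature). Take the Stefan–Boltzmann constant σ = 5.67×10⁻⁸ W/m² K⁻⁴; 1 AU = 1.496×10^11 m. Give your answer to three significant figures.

Orbital distance: d = 7.28 AU = 1.089×10^12 m.
Spreading L over a sphere of radius d: S = 4.42×10^27/(4π·1.09×10^12²) = 296.5 W/m².
At the top of the atmosphere, σT_e⁴ = S(1−α)/4 = 36.33 W/m², giving T_e = 159.1 K.
The surface balance (absorbed SW + ε·downward IR = σT_s⁴) with T_a⁴ = T_s⁴/2 reduces to T_s = T_e·[2/(2−ε)]^¼ = 168.2 K.
T_s − T_e = 168.2 − 159.1 = 9.128 K.

9.13 K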